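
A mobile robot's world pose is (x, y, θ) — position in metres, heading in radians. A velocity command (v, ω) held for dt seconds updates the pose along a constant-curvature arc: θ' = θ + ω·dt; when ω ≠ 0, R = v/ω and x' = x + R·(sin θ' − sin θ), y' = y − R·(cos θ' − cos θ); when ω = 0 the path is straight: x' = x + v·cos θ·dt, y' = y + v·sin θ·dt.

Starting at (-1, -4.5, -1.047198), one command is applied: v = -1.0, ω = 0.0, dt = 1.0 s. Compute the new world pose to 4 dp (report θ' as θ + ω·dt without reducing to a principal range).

(-1.5000, -3.6340, -1.0472)

θ' = -1.0472 + 0.0·1.0 = -1.0472
ω = 0 → straight: x' = -1 + -1.0·cos(-1.0472)·1.0 = -1.5000
y' = -4.5 + -1.0·sin(-1.0472)·1.0 = -3.6340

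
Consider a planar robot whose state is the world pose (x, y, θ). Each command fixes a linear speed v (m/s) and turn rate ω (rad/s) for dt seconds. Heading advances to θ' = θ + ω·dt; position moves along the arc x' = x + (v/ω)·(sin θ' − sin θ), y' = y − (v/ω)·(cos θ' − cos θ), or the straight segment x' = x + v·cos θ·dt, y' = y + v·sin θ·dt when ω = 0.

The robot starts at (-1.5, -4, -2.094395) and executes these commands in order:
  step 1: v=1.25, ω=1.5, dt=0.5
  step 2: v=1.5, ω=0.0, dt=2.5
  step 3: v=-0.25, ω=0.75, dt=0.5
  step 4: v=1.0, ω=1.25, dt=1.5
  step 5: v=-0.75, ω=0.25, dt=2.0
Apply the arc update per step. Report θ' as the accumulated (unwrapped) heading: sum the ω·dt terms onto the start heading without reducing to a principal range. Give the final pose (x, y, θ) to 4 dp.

(-0.1083, -9.5437, 1.4056)

step 1: θ'=-1.3444 (R=0.8333) → pose (-1.5904, -4.6037, -1.3444)
step 2: θ'=-1.3444 (straight) → pose (-0.7486, -8.2580, -1.3444)
step 3: θ'=-0.9694 (R=-0.3333) → pose (-0.7986, -8.1443, -0.9694)
step 4: θ'=0.9056 (R=0.8000) → pose (0.4905, -8.1854, 0.9056)
step 5: θ'=1.4056 (R=-3.0000) → pose (-0.1083, -9.5437, 1.4056)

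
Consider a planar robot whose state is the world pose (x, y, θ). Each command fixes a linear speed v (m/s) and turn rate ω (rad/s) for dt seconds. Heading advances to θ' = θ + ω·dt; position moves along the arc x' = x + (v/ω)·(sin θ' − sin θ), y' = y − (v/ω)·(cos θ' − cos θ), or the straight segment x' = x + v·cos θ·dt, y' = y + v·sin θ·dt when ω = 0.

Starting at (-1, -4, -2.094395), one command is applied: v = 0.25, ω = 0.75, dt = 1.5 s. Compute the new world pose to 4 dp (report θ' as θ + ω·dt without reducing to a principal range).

θ' = -2.0944 + 0.75·1.5 = -0.9694
R = v/ω = 0.25/0.75 = 0.3333
x' = -1 + 0.3333·(sin -0.9694 − sin -2.0944) = -0.9862
y' = -4 − 0.3333·(cos -0.9694 − cos -2.0944) = -4.3553

(-0.9862, -4.3553, -0.9694)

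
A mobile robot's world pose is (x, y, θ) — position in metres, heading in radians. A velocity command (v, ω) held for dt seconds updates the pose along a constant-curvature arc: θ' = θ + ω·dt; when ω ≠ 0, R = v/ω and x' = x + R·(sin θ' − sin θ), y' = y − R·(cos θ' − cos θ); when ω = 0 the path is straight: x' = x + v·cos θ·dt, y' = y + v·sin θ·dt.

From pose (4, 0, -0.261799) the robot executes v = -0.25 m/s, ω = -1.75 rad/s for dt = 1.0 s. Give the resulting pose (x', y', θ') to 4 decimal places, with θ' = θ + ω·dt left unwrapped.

(3.9078, 0.1990, -2.0118)

θ' = -0.2618 + -1.75·1.0 = -2.0118
R = v/ω = -0.25/-1.75 = 0.1429
x' = 4 + 0.1429·(sin -2.0118 − sin -0.2618) = 3.9078
y' = 0 − 0.1429·(cos -2.0118 − cos -0.2618) = 0.1990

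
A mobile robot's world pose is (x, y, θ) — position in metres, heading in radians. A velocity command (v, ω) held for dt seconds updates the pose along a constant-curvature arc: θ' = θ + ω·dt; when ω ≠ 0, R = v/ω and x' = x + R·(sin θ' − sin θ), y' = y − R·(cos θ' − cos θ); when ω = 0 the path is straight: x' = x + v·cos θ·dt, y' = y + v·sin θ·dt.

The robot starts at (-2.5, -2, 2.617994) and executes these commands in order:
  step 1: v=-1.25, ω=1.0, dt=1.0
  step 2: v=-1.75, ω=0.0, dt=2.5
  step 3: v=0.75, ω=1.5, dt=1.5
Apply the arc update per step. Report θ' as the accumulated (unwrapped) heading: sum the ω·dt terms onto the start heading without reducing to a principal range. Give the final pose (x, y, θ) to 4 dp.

step 1: θ'=3.6180 (R=-1.2500) → pose (-1.3018, -2.0283, 3.6180)
step 2: θ'=3.6180 (straight) → pose (2.5861, -0.0220, 3.6180)
step 3: θ'=5.8680 (R=0.5000) → pose (2.6137, -0.9238, 5.8680)

(2.6137, -0.9238, 5.8680)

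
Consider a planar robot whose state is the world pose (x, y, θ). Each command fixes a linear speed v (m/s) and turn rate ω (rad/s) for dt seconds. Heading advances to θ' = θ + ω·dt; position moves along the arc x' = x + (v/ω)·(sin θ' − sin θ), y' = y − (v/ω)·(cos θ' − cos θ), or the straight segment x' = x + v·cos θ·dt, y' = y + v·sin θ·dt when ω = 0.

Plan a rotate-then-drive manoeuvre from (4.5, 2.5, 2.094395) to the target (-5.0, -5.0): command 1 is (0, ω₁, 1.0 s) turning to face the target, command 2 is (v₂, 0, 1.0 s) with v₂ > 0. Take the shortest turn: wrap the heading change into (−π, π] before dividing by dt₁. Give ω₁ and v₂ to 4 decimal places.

ω₁ = 1.7155, v₂ = 12.1037

heading to target = atan2(-5−2.5, -5−4.5) = -2.4733
Δθ = wrap(-2.4733 − 2.0944) = 1.7155; ω₁ = Δθ/dt₁ = 1.7155
distance = √((-5−4.5)² + (-5−2.5)²) = 12.1037; v₂ = distance/dt₂ = 12.1037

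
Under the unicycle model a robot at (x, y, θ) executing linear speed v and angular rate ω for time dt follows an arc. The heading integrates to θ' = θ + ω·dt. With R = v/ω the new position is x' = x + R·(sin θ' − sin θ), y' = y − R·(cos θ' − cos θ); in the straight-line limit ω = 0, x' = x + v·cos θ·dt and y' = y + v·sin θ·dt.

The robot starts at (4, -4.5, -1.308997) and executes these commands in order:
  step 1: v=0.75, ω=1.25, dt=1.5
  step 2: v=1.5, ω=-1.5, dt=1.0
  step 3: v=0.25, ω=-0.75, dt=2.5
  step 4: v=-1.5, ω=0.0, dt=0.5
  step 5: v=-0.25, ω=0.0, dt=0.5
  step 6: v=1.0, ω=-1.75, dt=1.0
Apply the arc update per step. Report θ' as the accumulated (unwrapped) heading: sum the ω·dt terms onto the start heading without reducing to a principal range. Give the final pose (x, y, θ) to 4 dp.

(6.1582, -4.8754, -4.5590)

step 1: θ'=0.5660 (R=0.6000) → pose (4.9013, -4.8511, 0.5660)
step 2: θ'=-0.9340 (R=-1.0000) → pose (6.2416, -5.1006, -0.9340)
step 3: θ'=-2.8090 (R=-0.3333) → pose (6.0824, -5.6138, -2.8090)
step 4: θ'=-2.8090 (straight) → pose (6.7913, -5.3690, -2.8090)
step 5: θ'=-2.8090 (straight) → pose (6.9095, -5.3282, -2.8090)
step 6: θ'=-4.5590 (R=-0.5714) → pose (6.1582, -4.8754, -4.5590)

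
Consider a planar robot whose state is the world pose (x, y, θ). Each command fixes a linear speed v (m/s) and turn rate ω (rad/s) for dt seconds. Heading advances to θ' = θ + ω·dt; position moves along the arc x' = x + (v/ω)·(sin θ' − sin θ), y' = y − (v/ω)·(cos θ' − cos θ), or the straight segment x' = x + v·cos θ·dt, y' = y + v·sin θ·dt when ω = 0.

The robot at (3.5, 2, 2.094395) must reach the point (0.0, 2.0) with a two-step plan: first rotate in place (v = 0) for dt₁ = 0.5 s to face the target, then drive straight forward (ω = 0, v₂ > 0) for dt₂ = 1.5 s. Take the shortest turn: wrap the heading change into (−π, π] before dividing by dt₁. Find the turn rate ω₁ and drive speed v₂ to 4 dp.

heading to target = atan2(2−2, 0−3.5) = 3.1416
Δθ = wrap(3.1416 − 2.0944) = 1.0472; ω₁ = Δθ/dt₁ = 2.0944
distance = √((0−3.5)² + (2−2)²) = 3.5000; v₂ = distance/dt₂ = 2.3333

ω₁ = 2.0944, v₂ = 2.3333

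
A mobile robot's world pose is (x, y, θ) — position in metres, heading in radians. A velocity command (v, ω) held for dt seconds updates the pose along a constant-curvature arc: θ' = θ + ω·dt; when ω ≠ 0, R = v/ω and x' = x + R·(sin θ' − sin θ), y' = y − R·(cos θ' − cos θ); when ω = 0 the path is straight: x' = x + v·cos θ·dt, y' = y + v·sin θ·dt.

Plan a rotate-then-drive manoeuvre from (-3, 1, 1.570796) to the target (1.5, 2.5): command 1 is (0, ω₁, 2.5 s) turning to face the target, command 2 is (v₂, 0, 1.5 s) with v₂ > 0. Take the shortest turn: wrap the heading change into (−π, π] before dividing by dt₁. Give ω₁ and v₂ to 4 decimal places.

ω₁ = -0.4996, v₂ = 3.1623

heading to target = atan2(2.5−1, 1.5−-3) = 0.3218
Δθ = wrap(0.3218 − 1.5708) = -1.2490; ω₁ = Δθ/dt₁ = -0.4996
distance = √((1.5−-3)² + (2.5−1)²) = 4.7434; v₂ = distance/dt₂ = 3.1623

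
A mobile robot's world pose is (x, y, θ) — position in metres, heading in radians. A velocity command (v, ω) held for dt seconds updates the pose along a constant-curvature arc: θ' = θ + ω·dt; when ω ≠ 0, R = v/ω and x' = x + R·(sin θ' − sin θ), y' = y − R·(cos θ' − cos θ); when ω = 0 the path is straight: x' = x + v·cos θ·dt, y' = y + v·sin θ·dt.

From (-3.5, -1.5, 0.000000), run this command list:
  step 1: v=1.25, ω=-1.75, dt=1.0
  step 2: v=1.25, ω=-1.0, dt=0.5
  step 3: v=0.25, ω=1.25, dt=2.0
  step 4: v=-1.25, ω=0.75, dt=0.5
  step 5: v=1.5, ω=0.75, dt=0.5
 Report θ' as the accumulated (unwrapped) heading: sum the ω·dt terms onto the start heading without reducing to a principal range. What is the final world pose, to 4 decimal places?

(-2.8995, -2.9454, 1.0000)

step 1: θ'=-1.7500 (R=-0.7143) → pose (-2.7972, -2.3416, -1.7500)
step 2: θ'=-2.2500 (R=-1.2500) → pose (-3.0545, -2.9040, -2.2500)
step 3: θ'=0.2500 (R=0.2000) → pose (-2.8494, -3.2234, 0.2500)
step 4: θ'=0.6250 (R=-1.6667) → pose (-3.4123, -3.4867, 0.6250)
step 5: θ'=1.0000 (R=2.0000) → pose (-2.8995, -2.9454, 1.0000)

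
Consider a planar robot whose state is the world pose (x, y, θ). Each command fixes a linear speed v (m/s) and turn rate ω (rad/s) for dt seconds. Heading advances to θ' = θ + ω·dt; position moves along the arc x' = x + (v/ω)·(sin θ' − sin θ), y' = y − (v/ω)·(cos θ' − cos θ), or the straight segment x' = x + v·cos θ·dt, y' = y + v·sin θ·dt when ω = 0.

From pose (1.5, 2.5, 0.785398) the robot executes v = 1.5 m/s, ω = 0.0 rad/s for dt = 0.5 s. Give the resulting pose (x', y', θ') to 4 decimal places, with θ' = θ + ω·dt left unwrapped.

(2.0303, 3.0303, 0.7854)

θ' = 0.7854 + 0.0·0.5 = 0.7854
ω = 0 → straight: x' = 1.5 + 1.5·cos(0.7854)·0.5 = 2.0303
y' = 2.5 + 1.5·sin(0.7854)·0.5 = 3.0303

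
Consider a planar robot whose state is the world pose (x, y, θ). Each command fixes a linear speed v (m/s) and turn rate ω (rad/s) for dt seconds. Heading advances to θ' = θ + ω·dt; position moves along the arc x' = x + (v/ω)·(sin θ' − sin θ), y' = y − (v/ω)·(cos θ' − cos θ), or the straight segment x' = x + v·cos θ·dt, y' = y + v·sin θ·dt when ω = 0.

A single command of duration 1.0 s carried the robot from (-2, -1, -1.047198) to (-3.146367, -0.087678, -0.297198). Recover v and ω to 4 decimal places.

Δθ = -0.297198 − -1.047198 = 0.750000
ω = Δθ/dt = 0.750000/1.0 = 0.7500
R = Δx/(sin θ' − sin θ) = -2.0000
v = R·ω = -2.0000·0.7500 = -1.5000

v = -1.5000, ω = 0.7500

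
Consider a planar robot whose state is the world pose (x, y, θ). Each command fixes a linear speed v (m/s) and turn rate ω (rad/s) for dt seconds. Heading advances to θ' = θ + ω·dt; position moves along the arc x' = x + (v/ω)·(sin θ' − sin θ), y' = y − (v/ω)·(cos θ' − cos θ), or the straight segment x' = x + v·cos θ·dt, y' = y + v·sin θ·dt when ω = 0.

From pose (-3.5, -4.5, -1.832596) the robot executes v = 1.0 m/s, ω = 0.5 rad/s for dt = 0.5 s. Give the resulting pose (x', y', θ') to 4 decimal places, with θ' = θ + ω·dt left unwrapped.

(-3.5680, -4.9940, -1.5826)

θ' = -1.8326 + 0.5·0.5 = -1.5826
R = v/ω = 1.0/0.5 = 2.0000
x' = -3.5 + 2.0000·(sin -1.5826 − sin -1.8326) = -3.5680
y' = -4.5 − 2.0000·(cos -1.5826 − cos -1.8326) = -4.9940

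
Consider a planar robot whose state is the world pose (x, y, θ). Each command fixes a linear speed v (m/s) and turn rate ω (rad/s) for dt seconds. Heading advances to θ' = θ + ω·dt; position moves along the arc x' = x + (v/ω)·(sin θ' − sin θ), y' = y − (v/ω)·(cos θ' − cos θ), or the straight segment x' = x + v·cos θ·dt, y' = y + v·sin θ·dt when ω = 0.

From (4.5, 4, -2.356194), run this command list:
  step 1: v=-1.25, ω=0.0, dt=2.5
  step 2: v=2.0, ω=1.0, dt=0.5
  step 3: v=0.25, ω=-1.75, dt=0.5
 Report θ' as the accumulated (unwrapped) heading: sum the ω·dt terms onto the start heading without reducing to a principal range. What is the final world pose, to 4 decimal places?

step 1: θ'=-2.3562 (straight) → pose (6.7097, 6.2097, -2.3562)
step 2: θ'=-1.8562 (R=2.0000) → pose (6.2048, 5.3586, -1.8562)
step 3: θ'=-2.7312 (R=-0.1429) → pose (6.1247, 5.2678, -2.7312)

(6.1247, 5.2678, -2.7312)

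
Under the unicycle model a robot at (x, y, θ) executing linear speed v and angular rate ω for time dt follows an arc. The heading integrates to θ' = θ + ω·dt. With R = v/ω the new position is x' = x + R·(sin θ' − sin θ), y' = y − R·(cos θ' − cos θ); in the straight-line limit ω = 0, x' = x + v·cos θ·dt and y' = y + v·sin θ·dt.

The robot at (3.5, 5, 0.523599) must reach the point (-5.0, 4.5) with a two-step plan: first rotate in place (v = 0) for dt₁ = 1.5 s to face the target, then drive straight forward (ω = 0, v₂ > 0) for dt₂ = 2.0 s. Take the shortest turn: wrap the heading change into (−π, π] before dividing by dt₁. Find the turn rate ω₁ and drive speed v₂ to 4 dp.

ω₁ = 1.7845, v₂ = 4.2573

heading to target = atan2(4.5−5, -5−3.5) = -3.0828
Δθ = wrap(-3.0828 − 0.5236) = 2.6767; ω₁ = Δθ/dt₁ = 1.7845
distance = √((-5−3.5)² + (4.5−5)²) = 8.5147; v₂ = distance/dt₂ = 4.2573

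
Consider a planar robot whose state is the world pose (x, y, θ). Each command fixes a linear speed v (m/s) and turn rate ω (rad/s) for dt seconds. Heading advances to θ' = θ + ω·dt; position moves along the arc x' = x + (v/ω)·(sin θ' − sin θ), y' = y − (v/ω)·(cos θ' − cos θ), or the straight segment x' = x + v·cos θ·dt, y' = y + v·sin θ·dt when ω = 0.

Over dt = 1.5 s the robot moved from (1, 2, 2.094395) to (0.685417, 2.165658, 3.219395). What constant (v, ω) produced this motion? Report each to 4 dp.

v = 0.2500, ω = 0.7500

Δθ = 3.219395 − 2.094395 = 1.125000
ω = Δθ/dt = 1.125000/1.5 = 0.7500
R = Δx/(sin θ' − sin θ) = 0.3333
v = R·ω = 0.3333·0.7500 = 0.2500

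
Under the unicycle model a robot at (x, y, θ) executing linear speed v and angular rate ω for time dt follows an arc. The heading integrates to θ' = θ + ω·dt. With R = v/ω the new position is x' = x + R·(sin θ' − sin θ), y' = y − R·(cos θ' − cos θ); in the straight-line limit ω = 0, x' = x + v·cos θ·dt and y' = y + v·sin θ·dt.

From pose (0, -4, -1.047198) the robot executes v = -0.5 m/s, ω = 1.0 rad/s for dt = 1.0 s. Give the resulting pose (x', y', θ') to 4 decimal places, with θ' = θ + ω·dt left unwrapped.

θ' = -1.0472 + 1.0·1.0 = -0.0472
R = v/ω = -0.5/1.0 = -0.5000
x' = 0 + -0.5000·(sin -0.0472 − sin -1.0472) = -0.4094
y' = -4 − -0.5000·(cos -0.0472 − cos -1.0472) = -3.7506

(-0.4094, -3.7506, -0.0472)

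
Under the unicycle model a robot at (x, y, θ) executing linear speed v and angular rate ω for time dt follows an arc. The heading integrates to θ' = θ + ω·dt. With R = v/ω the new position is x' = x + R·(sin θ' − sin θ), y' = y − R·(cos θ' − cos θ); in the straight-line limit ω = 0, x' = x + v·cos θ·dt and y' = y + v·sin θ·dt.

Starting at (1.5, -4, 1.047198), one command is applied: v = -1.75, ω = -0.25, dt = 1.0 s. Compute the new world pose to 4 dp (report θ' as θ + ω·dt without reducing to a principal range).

θ' = 1.0472 + -0.25·1.0 = 0.7972
R = v/ω = -1.75/-0.25 = 7.0000
x' = 1.5 + 7.0000·(sin 0.7972 − sin 1.0472) = 0.4456
y' = -4 − 7.0000·(cos 0.7972 − cos 1.0472) = -5.3910

(0.4456, -5.3910, 0.7972)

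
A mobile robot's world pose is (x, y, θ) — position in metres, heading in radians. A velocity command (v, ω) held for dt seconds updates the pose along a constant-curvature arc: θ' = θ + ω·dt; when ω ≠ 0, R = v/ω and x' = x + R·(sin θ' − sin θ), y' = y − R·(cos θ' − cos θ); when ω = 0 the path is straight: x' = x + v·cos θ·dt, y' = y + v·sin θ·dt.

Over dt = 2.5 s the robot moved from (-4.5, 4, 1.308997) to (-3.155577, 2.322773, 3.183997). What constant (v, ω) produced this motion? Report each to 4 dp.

Δθ = 3.183997 − 1.308997 = 1.875000
ω = Δθ/dt = 1.875000/2.5 = 0.7500
R = −Δy/(cos θ' − cos θ) = -1.3333
v = R·ω = -1.3333·0.7500 = -1.0000

v = -1.0000, ω = 0.7500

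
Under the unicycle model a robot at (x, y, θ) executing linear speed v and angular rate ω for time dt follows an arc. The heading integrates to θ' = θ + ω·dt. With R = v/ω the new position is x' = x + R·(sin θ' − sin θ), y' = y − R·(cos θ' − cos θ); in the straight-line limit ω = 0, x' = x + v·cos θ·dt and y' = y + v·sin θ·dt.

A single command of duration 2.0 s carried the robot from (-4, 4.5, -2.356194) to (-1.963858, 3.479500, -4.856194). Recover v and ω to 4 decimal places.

Δθ = -4.856194 − -2.356194 = -2.500000
ω = Δθ/dt = -2.500000/2.0 = -1.2500
R = Δx/(sin θ' − sin θ) = 1.2000
v = R·ω = 1.2000·-1.2500 = -1.5000

v = -1.5000, ω = -1.2500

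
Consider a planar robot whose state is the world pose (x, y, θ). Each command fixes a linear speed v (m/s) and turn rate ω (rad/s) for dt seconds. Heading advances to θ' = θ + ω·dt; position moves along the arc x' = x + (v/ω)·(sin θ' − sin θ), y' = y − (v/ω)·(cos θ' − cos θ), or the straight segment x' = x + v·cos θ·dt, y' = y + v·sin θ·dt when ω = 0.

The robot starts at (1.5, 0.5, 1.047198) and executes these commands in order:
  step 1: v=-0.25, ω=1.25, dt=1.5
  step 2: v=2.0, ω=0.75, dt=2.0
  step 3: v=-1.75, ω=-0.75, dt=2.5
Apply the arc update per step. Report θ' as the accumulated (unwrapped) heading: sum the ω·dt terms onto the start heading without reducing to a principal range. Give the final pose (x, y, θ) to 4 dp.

step 1: θ'=2.9222 (R=-0.2000) → pose (1.6297, 0.2048, 2.9222)
step 2: θ'=4.4222 (R=2.6667) → pose (-1.5059, -1.6349, 4.4222)
step 3: θ'=2.5472 (R=2.3333) → pose (2.0366, -0.3694, 2.5472)

(2.0366, -0.3694, 2.5472)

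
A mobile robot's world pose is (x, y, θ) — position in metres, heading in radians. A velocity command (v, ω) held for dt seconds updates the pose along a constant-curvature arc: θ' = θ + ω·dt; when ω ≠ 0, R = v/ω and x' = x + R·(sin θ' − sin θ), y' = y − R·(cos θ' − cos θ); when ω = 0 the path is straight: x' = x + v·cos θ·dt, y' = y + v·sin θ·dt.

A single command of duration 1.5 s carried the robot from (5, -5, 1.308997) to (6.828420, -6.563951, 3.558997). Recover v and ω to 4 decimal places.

Δθ = 3.558997 − 1.308997 = 2.250000
ω = Δθ/dt = 2.250000/1.5 = 1.5000
R = Δx/(sin θ' − sin θ) = -1.3333
v = R·ω = -1.3333·1.5000 = -2.0000

v = -2.0000, ω = 1.5000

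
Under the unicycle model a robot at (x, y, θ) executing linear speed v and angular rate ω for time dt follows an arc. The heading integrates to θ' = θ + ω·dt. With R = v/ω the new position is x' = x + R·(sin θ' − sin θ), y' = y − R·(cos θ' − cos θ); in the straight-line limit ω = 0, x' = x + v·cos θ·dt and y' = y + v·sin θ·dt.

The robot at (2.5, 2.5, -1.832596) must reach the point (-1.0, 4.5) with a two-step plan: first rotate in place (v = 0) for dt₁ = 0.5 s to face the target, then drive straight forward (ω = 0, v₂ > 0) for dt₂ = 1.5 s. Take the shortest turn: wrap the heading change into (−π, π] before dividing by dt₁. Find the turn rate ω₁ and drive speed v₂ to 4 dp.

ω₁ = -3.6563, v₂ = 2.6874

heading to target = atan2(4.5−2.5, -1−2.5) = 2.6224
Δθ = wrap(2.6224 − -1.8326) = -1.8281; ω₁ = Δθ/dt₁ = -3.6563
distance = √((-1−2.5)² + (4.5−2.5)²) = 4.0311; v₂ = distance/dt₂ = 2.6874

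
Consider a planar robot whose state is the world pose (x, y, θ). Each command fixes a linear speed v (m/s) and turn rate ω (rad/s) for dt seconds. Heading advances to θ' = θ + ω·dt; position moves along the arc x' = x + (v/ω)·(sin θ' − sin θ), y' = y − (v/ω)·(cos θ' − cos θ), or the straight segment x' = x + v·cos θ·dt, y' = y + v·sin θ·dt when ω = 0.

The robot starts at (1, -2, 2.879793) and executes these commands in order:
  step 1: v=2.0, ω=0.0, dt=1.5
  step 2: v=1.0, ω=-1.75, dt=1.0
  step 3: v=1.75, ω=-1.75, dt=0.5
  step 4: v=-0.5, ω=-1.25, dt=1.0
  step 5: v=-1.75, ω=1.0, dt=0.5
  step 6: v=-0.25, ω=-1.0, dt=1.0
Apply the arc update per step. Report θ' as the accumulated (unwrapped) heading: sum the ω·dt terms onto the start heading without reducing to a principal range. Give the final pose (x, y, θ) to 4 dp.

step 1: θ'=2.8798 (straight) → pose (-1.8978, -1.2235, 2.8798)
step 2: θ'=1.1298 (R=-0.5714) → pose (-2.2666, -0.4277, 1.1298)
step 3: θ'=0.2548 (R=-1.0000) → pose (-1.6144, 0.1132, 0.2548)
step 4: θ'=-0.9952 (R=0.4000) → pose (-2.0507, 0.2826, -0.9952)
step 5: θ'=-0.4952 (R=-1.7500) → pose (-2.6871, 0.8697, -0.4952)
step 6: θ'=-1.4952 (R=0.2500) → pose (-2.8176, 1.0708, -1.4952)

(-2.8176, 1.0708, -1.4952)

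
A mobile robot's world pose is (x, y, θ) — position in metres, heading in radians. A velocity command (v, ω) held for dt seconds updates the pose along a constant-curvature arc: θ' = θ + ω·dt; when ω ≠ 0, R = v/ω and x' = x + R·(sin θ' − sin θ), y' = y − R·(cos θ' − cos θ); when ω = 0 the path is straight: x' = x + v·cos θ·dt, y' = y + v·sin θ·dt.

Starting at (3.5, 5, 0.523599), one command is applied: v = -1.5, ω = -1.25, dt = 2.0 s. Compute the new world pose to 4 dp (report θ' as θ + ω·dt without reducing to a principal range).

θ' = 0.5236 + -1.25·2.0 = -1.9764
R = v/ω = -1.5/-1.25 = 1.2000
x' = 3.5 + 1.2000·(sin -1.9764 − sin 0.5236) = 1.7974
y' = 5 − 1.2000·(cos -1.9764 − cos 0.5236) = 6.5127

(1.7974, 6.5127, -1.9764)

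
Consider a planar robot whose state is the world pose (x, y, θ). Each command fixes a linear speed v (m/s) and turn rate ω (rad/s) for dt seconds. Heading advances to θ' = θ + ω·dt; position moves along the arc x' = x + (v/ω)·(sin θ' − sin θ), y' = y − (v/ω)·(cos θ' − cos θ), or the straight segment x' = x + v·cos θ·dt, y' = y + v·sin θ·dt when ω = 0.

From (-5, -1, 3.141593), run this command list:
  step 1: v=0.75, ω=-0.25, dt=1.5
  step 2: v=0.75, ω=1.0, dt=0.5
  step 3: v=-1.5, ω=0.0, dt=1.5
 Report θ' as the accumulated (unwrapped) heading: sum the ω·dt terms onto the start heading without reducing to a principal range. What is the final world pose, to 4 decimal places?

step 1: θ'=2.7666 (R=-3.0000) → pose (-6.0988, -0.7915, 2.7666)
step 2: θ'=3.2666 (R=0.7500) → pose (-6.4670, -0.7453, 3.2666)
step 3: θ'=3.2666 (straight) → pose (-4.2346, -0.4647, 3.2666)

(-4.2346, -0.4647, 3.2666)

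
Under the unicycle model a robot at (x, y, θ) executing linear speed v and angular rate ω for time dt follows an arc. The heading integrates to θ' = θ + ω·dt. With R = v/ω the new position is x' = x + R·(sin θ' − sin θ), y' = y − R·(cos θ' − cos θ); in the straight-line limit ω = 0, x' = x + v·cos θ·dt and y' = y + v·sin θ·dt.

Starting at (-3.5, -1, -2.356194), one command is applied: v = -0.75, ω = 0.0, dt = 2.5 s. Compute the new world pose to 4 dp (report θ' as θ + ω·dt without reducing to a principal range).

θ' = -2.3562 + 0.0·2.5 = -2.3562
ω = 0 → straight: x' = -3.5 + -0.75·cos(-2.3562)·2.5 = -2.1742
y' = -1 + -0.75·sin(-2.3562)·2.5 = 0.3258

(-2.1742, 0.3258, -2.3562)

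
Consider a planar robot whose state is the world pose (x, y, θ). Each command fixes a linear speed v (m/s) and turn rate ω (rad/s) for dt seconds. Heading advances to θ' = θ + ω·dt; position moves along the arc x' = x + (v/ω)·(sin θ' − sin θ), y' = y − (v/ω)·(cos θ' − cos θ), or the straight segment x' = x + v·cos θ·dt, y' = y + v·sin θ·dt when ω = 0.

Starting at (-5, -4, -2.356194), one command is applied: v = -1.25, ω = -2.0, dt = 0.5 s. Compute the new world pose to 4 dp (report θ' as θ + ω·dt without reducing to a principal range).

θ' = -2.3562 + -2.0·0.5 = -3.3562
R = v/ω = -1.25/-2.0 = 0.6250
x' = -5 + 0.6250·(sin -3.3562 − sin -2.3562) = -4.4250
y' = -4 − 0.6250·(cos -3.3562 − cos -2.3562) = -3.8313

(-4.4250, -3.8313, -3.3562)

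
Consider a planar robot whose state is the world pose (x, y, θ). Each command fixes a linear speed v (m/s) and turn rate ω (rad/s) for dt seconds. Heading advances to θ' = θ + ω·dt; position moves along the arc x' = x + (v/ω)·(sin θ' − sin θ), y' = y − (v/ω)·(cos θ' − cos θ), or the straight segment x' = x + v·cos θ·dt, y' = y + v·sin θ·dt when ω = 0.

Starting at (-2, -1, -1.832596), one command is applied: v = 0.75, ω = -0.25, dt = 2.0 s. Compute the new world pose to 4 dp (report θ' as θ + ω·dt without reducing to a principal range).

(-2.7270, -2.2942, -2.3326)

θ' = -1.8326 + -0.25·2.0 = -2.3326
R = v/ω = 0.75/-0.25 = -3.0000
x' = -2 + -3.0000·(sin -2.3326 − sin -1.8326) = -2.7270
y' = -1 − -3.0000·(cos -2.3326 − cos -1.8326) = -2.2942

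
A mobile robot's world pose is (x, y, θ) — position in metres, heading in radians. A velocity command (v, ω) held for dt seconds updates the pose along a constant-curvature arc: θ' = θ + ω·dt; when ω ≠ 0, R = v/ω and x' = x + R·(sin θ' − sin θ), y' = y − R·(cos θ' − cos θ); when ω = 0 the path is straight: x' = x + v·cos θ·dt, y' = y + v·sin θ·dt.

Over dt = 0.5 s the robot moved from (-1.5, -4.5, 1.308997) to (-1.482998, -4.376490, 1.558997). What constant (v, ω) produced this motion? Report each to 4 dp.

Δθ = 1.558997 − 1.308997 = 0.250000
ω = Δθ/dt = 0.250000/0.5 = 0.5000
R = −Δy/(cos θ' − cos θ) = 0.5000
v = R·ω = 0.5000·0.5000 = 0.2500

v = 0.2500, ω = 0.5000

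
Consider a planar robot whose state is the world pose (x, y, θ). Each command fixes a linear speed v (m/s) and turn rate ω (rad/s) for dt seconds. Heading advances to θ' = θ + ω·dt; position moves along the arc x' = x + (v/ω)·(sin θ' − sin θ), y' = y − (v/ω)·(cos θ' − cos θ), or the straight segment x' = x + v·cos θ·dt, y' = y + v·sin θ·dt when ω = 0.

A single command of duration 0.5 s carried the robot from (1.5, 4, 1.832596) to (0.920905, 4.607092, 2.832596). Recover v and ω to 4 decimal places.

v = 1.7500, ω = 2.0000

Δθ = 2.832596 − 1.832596 = 1.000000
ω = Δθ/dt = 1.000000/0.5 = 2.0000
R = −Δy/(cos θ' − cos θ) = 0.8750
v = R·ω = 0.8750·2.0000 = 1.7500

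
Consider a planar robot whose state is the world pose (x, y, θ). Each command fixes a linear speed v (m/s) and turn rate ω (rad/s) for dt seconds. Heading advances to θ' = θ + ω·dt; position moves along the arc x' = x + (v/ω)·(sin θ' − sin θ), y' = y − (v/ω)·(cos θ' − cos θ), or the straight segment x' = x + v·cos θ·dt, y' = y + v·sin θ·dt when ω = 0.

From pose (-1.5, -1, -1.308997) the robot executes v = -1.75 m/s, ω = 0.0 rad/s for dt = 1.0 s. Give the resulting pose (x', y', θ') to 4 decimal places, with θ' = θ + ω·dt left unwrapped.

θ' = -1.3090 + 0.0·1.0 = -1.3090
ω = 0 → straight: x' = -1.5 + -1.75·cos(-1.3090)·1.0 = -1.9529
y' = -1 + -1.75·sin(-1.3090)·1.0 = 0.6904

(-1.9529, 0.6904, -1.3090)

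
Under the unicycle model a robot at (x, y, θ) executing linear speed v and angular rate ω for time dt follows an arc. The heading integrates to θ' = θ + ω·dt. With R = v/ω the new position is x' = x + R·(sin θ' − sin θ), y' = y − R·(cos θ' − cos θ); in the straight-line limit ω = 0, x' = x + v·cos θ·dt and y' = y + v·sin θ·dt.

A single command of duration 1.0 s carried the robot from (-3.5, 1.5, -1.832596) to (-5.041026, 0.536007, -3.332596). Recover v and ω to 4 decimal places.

Δθ = -3.332596 − -1.832596 = -1.500000
ω = Δθ/dt = -1.500000/1.0 = -1.5000
R = Δx/(sin θ' − sin θ) = -1.3333
v = R·ω = -1.3333·-1.5000 = 2.0000

v = 2.0000, ω = -1.5000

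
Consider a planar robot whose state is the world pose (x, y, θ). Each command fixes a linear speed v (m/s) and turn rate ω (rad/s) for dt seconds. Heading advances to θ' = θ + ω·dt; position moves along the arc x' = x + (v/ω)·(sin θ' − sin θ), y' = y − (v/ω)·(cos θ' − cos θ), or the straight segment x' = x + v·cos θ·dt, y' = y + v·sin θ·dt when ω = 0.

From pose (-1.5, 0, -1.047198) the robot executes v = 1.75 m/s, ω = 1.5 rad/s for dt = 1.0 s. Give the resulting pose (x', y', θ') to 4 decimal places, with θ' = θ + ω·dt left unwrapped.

(0.0208, -0.4658, 0.4528)

θ' = -1.0472 + 1.5·1.0 = 0.4528
R = v/ω = 1.75/1.5 = 1.1667
x' = -1.5 + 1.1667·(sin 0.4528 − sin -1.0472) = 0.0208
y' = 0 − 1.1667·(cos 0.4528 − cos -1.0472) = -0.4658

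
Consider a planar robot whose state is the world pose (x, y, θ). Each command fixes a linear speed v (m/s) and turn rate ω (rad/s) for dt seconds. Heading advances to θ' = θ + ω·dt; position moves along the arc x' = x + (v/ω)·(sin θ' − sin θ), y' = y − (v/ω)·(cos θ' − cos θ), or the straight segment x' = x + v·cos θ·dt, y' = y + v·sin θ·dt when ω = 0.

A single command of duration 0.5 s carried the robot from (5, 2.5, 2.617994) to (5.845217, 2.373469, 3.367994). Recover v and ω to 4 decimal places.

v = -1.7500, ω = 1.5000

Δθ = 3.367994 − 2.617994 = 0.750000
ω = Δθ/dt = 0.750000/0.5 = 1.5000
R = Δx/(sin θ' − sin θ) = -1.1667
v = R·ω = -1.1667·1.5000 = -1.7500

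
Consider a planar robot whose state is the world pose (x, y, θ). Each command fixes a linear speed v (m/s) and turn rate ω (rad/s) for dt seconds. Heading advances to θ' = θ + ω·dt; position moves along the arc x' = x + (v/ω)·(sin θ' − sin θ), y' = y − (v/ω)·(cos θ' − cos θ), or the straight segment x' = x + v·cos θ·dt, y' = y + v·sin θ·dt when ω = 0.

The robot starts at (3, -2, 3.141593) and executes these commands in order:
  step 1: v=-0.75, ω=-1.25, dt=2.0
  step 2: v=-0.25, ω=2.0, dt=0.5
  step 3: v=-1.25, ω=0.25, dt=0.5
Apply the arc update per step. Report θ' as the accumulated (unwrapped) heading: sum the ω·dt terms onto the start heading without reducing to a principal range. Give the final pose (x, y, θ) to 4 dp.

step 1: θ'=0.6416 (R=0.6000) → pose (3.3591, -3.0807, 0.6416)
step 2: θ'=1.6416 (R=-0.1250) → pose (3.3092, -3.1897, 1.6416)
step 3: θ'=1.7666 (R=-5.0000) → pose (3.3922, -3.8087, 1.7666)

(3.3922, -3.8087, 1.7666)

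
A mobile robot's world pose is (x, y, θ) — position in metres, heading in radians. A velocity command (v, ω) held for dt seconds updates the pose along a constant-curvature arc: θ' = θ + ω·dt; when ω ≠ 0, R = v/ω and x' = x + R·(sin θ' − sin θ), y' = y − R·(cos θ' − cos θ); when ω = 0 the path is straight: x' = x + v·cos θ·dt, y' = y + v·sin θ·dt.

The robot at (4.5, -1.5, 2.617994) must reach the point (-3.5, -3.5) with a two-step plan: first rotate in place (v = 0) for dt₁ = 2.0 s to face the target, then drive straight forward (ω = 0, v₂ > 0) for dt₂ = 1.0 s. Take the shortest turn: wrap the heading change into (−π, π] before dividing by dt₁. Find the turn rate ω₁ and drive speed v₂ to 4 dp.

heading to target = atan2(-3.5−-1.5, -3.5−4.5) = -2.8966
Δθ = wrap(-2.8966 − 2.6180) = 0.7686; ω₁ = Δθ/dt₁ = 0.3843
distance = √((-3.5−4.5)² + (-3.5−-1.5)²) = 8.2462; v₂ = distance/dt₂ = 8.2462

ω₁ = 0.3843, v₂ = 8.2462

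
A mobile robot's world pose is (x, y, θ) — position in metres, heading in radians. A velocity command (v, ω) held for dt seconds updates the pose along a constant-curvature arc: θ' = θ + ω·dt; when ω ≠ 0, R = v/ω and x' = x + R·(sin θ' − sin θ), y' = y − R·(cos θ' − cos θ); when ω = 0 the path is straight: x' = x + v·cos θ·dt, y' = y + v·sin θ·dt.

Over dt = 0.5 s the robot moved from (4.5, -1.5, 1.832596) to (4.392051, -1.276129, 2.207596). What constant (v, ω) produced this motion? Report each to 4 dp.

v = 0.5000, ω = 0.7500

Δθ = 2.207596 − 1.832596 = 0.375000
ω = Δθ/dt = 0.375000/0.5 = 0.7500
R = −Δy/(cos θ' − cos θ) = 0.6667
v = R·ω = 0.6667·0.7500 = 0.5000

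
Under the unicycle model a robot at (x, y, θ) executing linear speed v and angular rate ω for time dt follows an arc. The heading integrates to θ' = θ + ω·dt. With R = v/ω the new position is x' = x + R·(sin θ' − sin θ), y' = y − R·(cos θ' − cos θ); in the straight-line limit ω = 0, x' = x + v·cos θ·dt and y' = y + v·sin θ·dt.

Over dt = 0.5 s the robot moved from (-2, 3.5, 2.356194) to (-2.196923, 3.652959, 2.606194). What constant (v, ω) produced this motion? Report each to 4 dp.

v = 0.5000, ω = 0.5000

Δθ = 2.606194 − 2.356194 = 0.250000
ω = Δθ/dt = 0.250000/0.5 = 0.5000
R = Δx/(sin θ' − sin θ) = 1.0000
v = R·ω = 1.0000·0.5000 = 0.5000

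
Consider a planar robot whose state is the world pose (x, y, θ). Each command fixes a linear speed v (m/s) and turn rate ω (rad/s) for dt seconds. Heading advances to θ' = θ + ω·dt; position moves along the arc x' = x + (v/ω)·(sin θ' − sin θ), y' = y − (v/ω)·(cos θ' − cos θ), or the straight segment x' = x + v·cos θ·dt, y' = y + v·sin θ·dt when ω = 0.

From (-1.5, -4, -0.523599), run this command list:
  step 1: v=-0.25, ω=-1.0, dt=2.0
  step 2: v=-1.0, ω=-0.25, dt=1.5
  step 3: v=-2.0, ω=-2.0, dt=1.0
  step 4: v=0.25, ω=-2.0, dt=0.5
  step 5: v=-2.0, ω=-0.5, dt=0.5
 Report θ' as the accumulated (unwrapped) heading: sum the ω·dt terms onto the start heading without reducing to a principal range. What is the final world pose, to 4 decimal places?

step 1: θ'=-2.5236 (R=0.2500) → pose (-1.5199, -3.5797, -2.5236)
step 2: θ'=-2.8986 (R=4.0000) → pose (-0.1647, -2.9574, -2.8986)
step 3: θ'=-4.8986 (R=1.0000) → pose (1.0586, -4.1132, -4.8986)
step 4: θ'=-5.8986 (R=-0.1250) → pose (1.1346, -4.0204, -5.8986)
step 5: θ'=-6.1486 (R=4.0000) → pose (0.1706, -4.2765, -6.1486)

(0.1706, -4.2765, -6.1486)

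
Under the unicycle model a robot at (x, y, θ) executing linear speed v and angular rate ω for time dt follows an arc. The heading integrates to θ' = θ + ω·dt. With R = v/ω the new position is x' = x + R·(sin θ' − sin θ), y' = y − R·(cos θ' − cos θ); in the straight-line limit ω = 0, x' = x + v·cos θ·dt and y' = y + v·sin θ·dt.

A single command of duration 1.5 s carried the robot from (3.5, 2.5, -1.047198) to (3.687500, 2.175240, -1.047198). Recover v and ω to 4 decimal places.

Δθ = -1.047198 − -1.047198 = 0.000000
ω = Δθ/dt = 0.000000/1.5 = 0.0000
ω = 0 → v = (Δx·cos θ + Δy·sin θ)/dt = 0.2500

v = 0.2500, ω = 0.0000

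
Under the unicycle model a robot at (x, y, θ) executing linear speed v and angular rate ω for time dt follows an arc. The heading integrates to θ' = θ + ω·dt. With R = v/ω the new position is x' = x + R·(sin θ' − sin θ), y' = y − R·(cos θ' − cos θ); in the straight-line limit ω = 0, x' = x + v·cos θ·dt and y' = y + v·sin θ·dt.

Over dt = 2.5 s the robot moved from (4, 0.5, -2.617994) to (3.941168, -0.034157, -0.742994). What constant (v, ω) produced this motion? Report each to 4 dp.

Δθ = -0.742994 − -2.617994 = 1.875000
ω = Δθ/dt = 1.875000/2.5 = 0.7500
R = −Δy/(cos θ' − cos θ) = 0.3333
v = R·ω = 0.3333·0.7500 = 0.2500

v = 0.2500, ω = 0.7500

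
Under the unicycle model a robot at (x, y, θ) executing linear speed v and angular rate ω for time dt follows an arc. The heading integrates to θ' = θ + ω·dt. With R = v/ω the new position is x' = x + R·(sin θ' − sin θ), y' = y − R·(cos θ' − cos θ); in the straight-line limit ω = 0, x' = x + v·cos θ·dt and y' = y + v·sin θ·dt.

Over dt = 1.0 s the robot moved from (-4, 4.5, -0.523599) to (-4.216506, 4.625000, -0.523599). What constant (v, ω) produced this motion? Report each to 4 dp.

v = -0.2500, ω = 0.0000

Δθ = -0.523599 − -0.523599 = 0.000000
ω = Δθ/dt = 0.000000/1.0 = 0.0000
ω = 0 → v = (Δx·cos θ + Δy·sin θ)/dt = -0.2500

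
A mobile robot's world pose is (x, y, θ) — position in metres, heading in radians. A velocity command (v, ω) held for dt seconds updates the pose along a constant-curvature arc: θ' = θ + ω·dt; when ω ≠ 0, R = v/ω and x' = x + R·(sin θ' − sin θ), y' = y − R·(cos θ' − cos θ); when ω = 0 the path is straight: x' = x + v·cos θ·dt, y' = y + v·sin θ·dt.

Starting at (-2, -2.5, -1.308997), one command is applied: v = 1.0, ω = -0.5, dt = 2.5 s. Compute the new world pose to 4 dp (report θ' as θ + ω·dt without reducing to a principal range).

θ' = -1.3090 + -0.5·2.5 = -2.5590
R = v/ω = 1.0/-0.5 = -2.0000
x' = -2 + -2.0000·(sin -2.5590 − sin -1.3090) = -2.8315
y' = -2.5 − -2.0000·(cos -2.5590 − cos -1.3090) = -4.6877

(-2.8315, -4.6877, -2.5590)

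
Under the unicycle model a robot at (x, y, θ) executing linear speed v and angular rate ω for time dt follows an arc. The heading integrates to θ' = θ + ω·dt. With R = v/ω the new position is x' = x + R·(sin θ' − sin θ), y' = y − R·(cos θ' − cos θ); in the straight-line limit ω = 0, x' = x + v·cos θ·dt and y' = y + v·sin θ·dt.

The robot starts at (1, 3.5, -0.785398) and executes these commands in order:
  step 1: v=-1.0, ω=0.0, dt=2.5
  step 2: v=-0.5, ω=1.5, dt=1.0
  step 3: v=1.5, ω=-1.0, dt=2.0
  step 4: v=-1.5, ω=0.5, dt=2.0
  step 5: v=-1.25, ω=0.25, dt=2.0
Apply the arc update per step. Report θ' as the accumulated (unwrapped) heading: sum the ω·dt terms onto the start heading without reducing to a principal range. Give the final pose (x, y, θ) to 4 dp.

step 1: θ'=-0.7854 (straight) → pose (-0.7678, 5.2678, -0.7854)
step 2: θ'=0.7146 (R=-0.3333) → pose (-1.2219, 5.2838, 0.7146)
step 3: θ'=-1.2854 (R=-1.5000) → pose (1.2004, 4.5731, -1.2854)
step 4: θ'=-0.2854 (R=-3.0000) → pose (-0.8336, 6.6072, -0.2854)
step 5: θ'=0.2146 (R=-5.0000) → pose (-3.3061, 6.6947, 0.2146)

(-3.3061, 6.6947, 0.2146)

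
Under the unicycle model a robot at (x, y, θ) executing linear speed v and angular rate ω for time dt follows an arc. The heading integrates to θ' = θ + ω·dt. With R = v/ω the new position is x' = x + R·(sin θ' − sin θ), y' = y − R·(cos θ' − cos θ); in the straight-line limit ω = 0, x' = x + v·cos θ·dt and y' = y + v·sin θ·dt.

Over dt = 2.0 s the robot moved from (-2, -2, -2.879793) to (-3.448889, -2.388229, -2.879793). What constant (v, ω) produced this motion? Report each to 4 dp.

v = 0.7500, ω = 0.0000

Δθ = -2.879793 − -2.879793 = 0.000000
ω = Δθ/dt = 0.000000/2.0 = 0.0000
ω = 0 → v = (Δx·cos θ + Δy·sin θ)/dt = 0.7500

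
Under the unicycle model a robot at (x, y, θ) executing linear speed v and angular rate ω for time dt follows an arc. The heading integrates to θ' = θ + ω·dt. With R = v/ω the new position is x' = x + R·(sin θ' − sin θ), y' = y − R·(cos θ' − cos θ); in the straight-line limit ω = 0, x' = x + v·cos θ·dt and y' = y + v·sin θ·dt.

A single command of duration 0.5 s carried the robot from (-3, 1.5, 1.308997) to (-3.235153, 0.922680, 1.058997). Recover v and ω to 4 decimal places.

v = -1.2500, ω = -0.5000

Δθ = 1.058997 − 1.308997 = -0.250000
ω = Δθ/dt = -0.250000/0.5 = -0.5000
R = −Δy/(cos θ' − cos θ) = 2.5000
v = R·ω = 2.5000·-0.5000 = -1.2500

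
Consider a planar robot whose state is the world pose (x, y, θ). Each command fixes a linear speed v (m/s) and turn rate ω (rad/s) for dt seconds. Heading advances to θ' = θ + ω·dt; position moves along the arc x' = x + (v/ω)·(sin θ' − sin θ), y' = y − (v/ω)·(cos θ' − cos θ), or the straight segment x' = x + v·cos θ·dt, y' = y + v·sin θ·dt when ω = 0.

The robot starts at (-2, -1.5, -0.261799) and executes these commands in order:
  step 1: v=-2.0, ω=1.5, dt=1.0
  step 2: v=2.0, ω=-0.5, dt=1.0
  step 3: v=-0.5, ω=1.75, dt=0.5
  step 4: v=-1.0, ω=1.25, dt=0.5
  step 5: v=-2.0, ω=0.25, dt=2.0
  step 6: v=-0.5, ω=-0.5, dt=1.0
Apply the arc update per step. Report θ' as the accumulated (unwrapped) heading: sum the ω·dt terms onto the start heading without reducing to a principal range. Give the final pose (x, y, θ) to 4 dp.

(1.0974, -4.0916, 2.2382)

step 1: θ'=1.2382 (R=-1.3333) → pose (-3.6054, -2.3526, 1.2382)
step 2: θ'=0.7382 (R=-4.0000) → pose (-2.5164, -0.6998, 0.7382)
step 3: θ'=1.6132 (R=-0.2857) → pose (-2.6096, -0.9233, 1.6132)
step 4: θ'=2.2382 (R=-0.8000) → pose (-2.4386, -1.3845, 2.2382)
step 5: θ'=2.7382 (R=-8.0000) → pose (0.7045, -3.7908, 2.7382)
step 6: θ'=2.2382 (R=1.0000) → pose (1.0974, -4.0916, 2.2382)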